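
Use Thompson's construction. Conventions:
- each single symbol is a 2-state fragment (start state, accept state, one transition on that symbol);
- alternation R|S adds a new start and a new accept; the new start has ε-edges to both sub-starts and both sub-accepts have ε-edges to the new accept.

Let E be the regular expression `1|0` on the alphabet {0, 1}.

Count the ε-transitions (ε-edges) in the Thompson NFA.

Bottom-up over the parse tree:
Each of the 2 symbol leaves contributes 0 ε-transitions.
  1|0 — 4 ε-transitions

4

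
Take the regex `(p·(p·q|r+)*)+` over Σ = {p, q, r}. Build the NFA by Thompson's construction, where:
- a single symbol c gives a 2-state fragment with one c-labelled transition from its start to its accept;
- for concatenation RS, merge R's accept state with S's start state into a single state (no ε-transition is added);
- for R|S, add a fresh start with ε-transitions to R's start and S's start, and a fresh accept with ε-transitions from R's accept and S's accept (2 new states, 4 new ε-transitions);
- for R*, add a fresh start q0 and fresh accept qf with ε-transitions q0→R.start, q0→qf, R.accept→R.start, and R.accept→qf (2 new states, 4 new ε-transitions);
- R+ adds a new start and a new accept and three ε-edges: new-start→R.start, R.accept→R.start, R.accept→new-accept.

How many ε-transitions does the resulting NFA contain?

14

Bottom-up over the parse tree:
Each of the 4 symbol leaves contributes 0 ε-transitions.
  p·q = 0 ε-transitions
  r+ = 3 ε-transitions
  p·q|r+ = 7 ε-transitions
  (p·q|r+)* = 11 ε-transitions
  p·(p·q|r+)* = 11 ε-transitions
  (p·(p·q|r+)*)+ = 14 ε-transitions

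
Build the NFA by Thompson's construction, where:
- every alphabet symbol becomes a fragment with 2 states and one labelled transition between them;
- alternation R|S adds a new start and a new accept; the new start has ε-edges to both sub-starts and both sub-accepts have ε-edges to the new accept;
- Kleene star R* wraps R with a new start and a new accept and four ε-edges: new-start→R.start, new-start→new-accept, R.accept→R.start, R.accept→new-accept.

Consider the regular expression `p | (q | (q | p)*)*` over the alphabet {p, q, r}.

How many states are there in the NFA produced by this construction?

By structural recursion:
Each of the 4 symbol leaves contributes a 2-state fragment.
  q | p : 6 states
  (q | p)* : 8 states
  q | (q | p)* : 12 states
  (q | (q | p)*)* : 14 states
  p | (q | (q | p)*)* : 18 states

18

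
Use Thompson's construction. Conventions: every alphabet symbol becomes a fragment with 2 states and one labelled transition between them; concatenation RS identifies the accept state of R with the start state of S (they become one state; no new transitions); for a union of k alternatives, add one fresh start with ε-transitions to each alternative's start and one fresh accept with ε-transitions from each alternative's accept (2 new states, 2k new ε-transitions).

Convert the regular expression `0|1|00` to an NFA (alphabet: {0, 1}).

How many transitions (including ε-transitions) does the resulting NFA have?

Recursing over subexpressions:
Each of the 4 symbol leaves contributes 1 transition (1 symbol, 0 ε).
  00 = 2 transitions (2 symbol, 0 ε)
  0|1|00 = 10 transitions (4 symbol, 6 ε)

10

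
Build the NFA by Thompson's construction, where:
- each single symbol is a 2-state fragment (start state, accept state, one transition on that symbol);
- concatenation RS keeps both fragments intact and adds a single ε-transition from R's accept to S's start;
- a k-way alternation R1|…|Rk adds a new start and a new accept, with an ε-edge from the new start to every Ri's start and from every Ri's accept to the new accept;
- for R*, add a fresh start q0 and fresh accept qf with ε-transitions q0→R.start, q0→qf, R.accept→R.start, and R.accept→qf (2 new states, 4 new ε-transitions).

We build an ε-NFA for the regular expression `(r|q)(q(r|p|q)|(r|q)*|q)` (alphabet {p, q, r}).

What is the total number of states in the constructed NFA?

28

Bottom-up over the parse tree:
Each of the 9 symbol leaves contributes a 2-state fragment.
  r|q → 6 states
  r|p|q → 8 states
  q(r|p|q) → 10 states
  r|q → 6 states
  (r|q)* → 8 states
  q(r|p|q)|(r|q)*|q → 22 states
  (r|q)(q(r|p|q)|(r|q)*|q) → 28 states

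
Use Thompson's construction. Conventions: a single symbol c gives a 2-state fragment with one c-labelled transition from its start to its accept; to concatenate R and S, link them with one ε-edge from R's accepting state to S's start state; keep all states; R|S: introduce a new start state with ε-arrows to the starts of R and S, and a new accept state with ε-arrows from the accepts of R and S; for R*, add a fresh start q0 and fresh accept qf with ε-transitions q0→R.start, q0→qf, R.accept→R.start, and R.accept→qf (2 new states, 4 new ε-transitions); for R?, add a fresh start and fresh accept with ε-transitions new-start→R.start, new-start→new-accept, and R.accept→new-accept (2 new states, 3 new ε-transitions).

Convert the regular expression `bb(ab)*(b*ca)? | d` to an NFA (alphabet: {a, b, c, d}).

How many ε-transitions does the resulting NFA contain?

Bottom-up over the parse tree:
Each of the 8 symbol leaves contributes 0 ε-transitions.
  ab → 1 ε-transition
  (ab)* → 5 ε-transitions
  b* → 4 ε-transitions
  b*ca → 6 ε-transitions
  (b*ca)? → 9 ε-transitions
  bb(ab)*(b*ca)? → 17 ε-transitions
  bb(ab)*(b*ca)? | d → 21 ε-transitions

21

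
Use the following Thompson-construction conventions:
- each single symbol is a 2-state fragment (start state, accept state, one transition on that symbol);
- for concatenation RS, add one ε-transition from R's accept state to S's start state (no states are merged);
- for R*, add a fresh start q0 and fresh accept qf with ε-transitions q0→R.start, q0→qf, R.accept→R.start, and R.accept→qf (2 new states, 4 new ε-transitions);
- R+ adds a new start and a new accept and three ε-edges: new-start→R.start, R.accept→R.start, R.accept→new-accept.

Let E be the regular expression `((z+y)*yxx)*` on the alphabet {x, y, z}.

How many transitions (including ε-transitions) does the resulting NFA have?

20

Per subexpression:
Each of the 5 symbol leaves contributes 1 transition (1 symbol, 0 ε).
  z+ = 4 transitions (1 symbol, 3 ε)
  z+y = 6 transitions (2 symbol, 4 ε)
  (z+y)* = 10 transitions (2 symbol, 8 ε)
  (z+y)*yxx = 16 transitions (5 symbol, 11 ε)
  ((z+y)*yxx)* = 20 transitions (5 symbol, 15 ε)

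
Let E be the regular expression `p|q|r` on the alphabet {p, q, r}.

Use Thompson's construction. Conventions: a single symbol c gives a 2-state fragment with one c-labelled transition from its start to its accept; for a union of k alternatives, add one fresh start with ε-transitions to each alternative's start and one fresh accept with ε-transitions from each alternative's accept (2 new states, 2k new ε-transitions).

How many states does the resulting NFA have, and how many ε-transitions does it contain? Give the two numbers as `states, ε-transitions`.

Per subexpression:
Each of the 3 symbol leaves contributes 2 states and 0 ε-transitions.
  p|q|r → 8 states, 6 ε-transitions

8, 6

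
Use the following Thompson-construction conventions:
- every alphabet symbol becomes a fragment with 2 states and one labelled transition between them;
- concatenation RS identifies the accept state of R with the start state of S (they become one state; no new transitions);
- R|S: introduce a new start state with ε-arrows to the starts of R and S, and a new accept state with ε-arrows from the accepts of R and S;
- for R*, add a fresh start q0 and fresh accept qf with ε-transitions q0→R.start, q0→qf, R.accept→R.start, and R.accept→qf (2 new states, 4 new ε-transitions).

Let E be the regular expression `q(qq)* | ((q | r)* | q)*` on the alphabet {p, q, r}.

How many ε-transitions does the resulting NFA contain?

24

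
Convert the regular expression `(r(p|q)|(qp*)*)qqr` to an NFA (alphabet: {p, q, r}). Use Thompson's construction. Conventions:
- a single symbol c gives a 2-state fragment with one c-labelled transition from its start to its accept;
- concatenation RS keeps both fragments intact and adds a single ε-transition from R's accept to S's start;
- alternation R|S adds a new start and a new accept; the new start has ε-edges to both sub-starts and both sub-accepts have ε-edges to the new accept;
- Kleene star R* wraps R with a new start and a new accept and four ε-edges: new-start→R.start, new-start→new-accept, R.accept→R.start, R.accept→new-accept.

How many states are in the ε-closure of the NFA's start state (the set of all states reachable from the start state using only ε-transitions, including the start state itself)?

Work bottom-up. For each fragment F, track |ε-closure(F.start)| and whether F's accept lies in that closure (i.e. whether F accepts ε). A single-symbol fragment has closure size 1 and does not accept ε.
  p|q — |ε-closure| = 1 + 1 + 1 = 3 (the new accept is not ε-reachable since no branch accepts ε)
  r(p|q) — |ε-closure| equals the left operand's closure size = 1 (its accept is not ε-reachable, so the closure stops there)
  p* — the star's fresh start ε-reaches both the body's start and the fresh accept: |ε-closure| = 2 + 1 = 3
  qp* — |ε-closure| equals the left operand's closure size = 1 (its accept is not ε-reachable, so the closure stops there)
  (qp*)* — |ε-closure| = 1 (new start) + 1 (body) + 1 (new accept) = 3
  r(p|q)|(qp*)* — new start ε-reaches every alternative's start; at least one alternative accepts ε, so the union's new accept is reached too: |ε-closure| = 1 + 1 + 3 + 1 = 6
  (r(p|q)|(qp*)*)qqr — the left operand accepts ε, so the closure extends into the next operand (via the concat ε-link); |ε-closure| = 6 + 1 = 7

7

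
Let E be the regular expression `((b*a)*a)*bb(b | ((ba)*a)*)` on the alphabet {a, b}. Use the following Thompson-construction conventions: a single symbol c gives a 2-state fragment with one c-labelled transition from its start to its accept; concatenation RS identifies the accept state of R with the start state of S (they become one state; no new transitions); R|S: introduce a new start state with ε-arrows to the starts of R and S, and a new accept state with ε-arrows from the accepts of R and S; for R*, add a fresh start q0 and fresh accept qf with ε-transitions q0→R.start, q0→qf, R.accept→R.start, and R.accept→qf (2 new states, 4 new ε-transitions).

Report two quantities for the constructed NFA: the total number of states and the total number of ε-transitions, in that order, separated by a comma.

Recursing over subexpressions:
Each of the 9 symbol leaves contributes 2 states and 0 ε-transitions.
  b* → 4 states, 4 ε-transitions
  b*a → 5 states, 4 ε-transitions
  (b*a)* → 7 states, 8 ε-transitions
  (b*a)*a → 8 states, 8 ε-transitions
  ((b*a)*a)* → 10 states, 12 ε-transitions
  ba → 3 states, 0 ε-transitions
  (ba)* → 5 states, 4 ε-transitions
  (ba)*a → 6 states, 4 ε-transitions
  ((ba)*a)* → 8 states, 8 ε-transitions
  b | ((ba)*a)* → 12 states, 12 ε-transitions
  ((b*a)*a)*bb(b | ((ba)*a)*) → 23 states, 24 ε-transitions

23, 24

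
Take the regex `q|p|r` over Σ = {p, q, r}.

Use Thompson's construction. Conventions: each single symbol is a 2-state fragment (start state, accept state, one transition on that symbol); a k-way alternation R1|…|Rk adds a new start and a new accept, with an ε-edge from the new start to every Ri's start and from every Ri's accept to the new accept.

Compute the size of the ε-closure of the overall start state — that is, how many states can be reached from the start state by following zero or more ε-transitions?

4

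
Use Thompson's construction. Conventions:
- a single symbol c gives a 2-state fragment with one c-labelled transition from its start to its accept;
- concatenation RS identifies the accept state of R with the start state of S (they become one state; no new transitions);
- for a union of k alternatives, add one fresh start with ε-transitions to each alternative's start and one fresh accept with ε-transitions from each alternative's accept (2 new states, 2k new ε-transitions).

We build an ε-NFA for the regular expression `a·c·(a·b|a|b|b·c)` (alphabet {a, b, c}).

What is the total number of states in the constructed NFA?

Building bottom-up:
Each of the 8 symbol leaves contributes a 2-state fragment.
  a·b — 3 states
  b·c — 3 states
  a·b|a|b|b·c — 12 states
  a·c·(a·b|a|b|b·c) — 14 states

14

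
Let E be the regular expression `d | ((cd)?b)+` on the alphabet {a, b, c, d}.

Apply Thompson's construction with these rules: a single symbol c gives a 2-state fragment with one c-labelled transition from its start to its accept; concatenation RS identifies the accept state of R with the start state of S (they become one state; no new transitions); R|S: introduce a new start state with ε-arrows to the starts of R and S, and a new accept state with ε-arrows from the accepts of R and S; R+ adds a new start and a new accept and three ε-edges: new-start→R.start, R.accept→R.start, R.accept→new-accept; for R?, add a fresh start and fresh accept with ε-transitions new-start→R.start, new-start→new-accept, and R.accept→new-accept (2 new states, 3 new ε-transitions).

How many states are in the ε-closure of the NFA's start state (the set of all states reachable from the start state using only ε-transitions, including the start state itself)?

Compute the ε-closure size of each fragment's start state recursively; a symbol fragment's start has no outgoing ε-edge, so its closure is just itself (size 1).
  cd → C equals the left operand's closure size = 1 (its accept is not ε-reachable, so the closure stops there)
  (cd)? → new start has ε-edges to the inner start and to the new accept, so C = 2 + 1 = 3
  (cd)?b → the left operand accepts ε, so the closure extends into the next operand (the shared merged state is already counted); C = 3 + (1−1) = 3
  ((cd)?b)+ → C = 1 + 3 = 4 (the body doesn't accept ε, so the new accept is not reached)
  d | ((cd)?b)+ → C = 1 + 1 + 4 = 6 (the new accept is not ε-reachable since no branch accepts ε)

6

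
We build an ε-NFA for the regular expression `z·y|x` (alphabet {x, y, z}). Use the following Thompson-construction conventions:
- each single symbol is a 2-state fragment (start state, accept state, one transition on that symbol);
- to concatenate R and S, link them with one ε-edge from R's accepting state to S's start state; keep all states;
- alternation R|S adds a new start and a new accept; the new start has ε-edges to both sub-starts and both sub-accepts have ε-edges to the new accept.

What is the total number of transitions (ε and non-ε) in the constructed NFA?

Per subexpression:
Each of the 3 symbol leaves contributes 1 transition (1 symbol, 0 ε).
  z·y — 3 transitions (2 symbol, 1 ε)
  z·y|x — 8 transitions (3 symbol, 5 ε)

8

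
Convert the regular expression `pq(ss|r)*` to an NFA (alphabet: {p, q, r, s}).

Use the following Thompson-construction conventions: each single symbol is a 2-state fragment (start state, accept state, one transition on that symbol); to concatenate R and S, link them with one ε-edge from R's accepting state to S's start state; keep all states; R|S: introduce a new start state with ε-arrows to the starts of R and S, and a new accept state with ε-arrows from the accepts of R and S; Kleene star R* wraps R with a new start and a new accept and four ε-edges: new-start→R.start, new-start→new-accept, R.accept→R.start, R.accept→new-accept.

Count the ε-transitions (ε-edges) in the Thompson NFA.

Recursing over subexpressions:
Each of the 5 symbol leaves contributes 0 ε-transitions.
  ss — 1 ε-transition
  ss|r — 5 ε-transitions
  (ss|r)* — 9 ε-transitions
  pq(ss|r)* — 11 ε-transitions

11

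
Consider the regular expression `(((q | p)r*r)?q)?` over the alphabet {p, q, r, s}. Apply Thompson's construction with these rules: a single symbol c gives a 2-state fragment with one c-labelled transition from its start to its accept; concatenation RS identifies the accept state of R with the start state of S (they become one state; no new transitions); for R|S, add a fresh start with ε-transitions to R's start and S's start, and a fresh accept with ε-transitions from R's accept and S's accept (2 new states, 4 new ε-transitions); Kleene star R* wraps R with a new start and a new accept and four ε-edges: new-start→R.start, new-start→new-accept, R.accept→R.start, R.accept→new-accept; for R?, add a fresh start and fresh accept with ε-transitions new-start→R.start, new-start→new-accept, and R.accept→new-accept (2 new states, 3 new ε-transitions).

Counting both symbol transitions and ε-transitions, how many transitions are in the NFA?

19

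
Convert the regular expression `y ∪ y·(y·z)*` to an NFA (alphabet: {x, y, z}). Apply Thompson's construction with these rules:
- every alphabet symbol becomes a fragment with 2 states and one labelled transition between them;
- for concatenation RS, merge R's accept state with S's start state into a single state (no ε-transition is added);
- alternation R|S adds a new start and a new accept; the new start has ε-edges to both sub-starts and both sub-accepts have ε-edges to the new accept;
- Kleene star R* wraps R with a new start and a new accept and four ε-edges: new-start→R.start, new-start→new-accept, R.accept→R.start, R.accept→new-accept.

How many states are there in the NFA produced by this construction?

By structural recursion:
Each of the 4 symbol leaves contributes a 2-state fragment.
  y·z — 3 states
  (y·z)* — 5 states
  y·(y·z)* — 6 states
  y ∪ y·(y·z)* — 10 states

10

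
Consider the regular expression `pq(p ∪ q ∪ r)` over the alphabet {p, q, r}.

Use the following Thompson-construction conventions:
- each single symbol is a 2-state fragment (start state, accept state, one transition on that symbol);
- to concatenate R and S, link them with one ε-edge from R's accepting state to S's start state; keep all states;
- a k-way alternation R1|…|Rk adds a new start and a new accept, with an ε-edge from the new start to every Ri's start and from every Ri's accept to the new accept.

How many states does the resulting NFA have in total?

12

Per subexpression:
Each of the 5 symbol leaves contributes a 2-state fragment.
  p ∪ q ∪ r → 8 states
  pq(p ∪ q ∪ r) → 12 states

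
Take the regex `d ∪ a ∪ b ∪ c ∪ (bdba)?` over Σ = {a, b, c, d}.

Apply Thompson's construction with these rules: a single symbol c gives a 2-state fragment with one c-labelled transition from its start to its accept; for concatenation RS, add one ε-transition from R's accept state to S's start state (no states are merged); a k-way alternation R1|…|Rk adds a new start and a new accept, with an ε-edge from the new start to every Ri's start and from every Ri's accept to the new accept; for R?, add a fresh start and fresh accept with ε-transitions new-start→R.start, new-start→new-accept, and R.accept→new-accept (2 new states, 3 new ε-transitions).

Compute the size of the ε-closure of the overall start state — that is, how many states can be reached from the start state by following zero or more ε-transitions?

9

Let C(F) = |ε-closure(F.start)| within fragment F, and note whether F accepts ε. Symbol fragments have C = 1 and do not accept ε. Then:
  bdba — same as the first factor's closure: |ε-closure| = 1
  (bdba)? — |ε-closure| = 1 (new start) + 1 (body) + 1 (new accept, via ε) = 3
  d ∪ a ∪ b ∪ c ∪ (bdba)? — new start ε-reaches every alternative's start; at least one alternative accepts ε, so the union's new accept is reached too: |ε-closure| = 1 + 1 + 1 + 1 + 1 + 3 + 1 = 9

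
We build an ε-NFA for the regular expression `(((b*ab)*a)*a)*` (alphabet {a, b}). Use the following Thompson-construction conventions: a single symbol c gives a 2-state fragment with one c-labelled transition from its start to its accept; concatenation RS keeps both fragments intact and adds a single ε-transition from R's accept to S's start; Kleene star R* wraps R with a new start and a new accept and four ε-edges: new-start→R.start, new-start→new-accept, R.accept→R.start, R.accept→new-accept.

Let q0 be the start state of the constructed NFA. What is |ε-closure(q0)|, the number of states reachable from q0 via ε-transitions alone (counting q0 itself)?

12

Work bottom-up. For each fragment F, track |ε-closure(F.start)| and whether F's accept lies in that closure (i.e. whether F accepts ε). A single-symbol fragment has closure size 1 and does not accept ε.
  b* : the star's fresh start ε-reaches both the body's start and the fresh accept: C = 2 + 1 = 3
  b*ab : C = 3 + 1 = 4 (closure spills across the concat boundary because the left factor accepts ε)
  (b*ab)* : new start has ε-edges to the inner start and to the new accept, so C = 2 + 4 = 6
  (b*ab)*a : C = 6 + 1 = 7 (closure spills across the concat boundary because the left factor accepts ε)
  ((b*ab)*a)* : the star's fresh start ε-reaches both the body's start and the fresh accept: C = 2 + 7 = 9
  ((b*ab)*a)*a : C = 9 + 1 = 10 (closure spills across the concat boundary because the left factor accepts ε)
  (((b*ab)*a)*a)* : the star's fresh start ε-reaches both the body's start and the fresh accept: C = 2 + 10 = 12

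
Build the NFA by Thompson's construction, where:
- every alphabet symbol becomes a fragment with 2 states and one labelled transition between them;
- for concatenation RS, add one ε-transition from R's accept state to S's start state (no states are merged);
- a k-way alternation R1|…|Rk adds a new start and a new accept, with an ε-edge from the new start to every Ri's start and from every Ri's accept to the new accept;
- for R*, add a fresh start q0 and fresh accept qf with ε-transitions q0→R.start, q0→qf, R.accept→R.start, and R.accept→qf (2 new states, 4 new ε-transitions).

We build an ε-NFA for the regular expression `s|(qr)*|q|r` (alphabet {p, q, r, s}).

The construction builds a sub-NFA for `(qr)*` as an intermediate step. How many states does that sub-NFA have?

6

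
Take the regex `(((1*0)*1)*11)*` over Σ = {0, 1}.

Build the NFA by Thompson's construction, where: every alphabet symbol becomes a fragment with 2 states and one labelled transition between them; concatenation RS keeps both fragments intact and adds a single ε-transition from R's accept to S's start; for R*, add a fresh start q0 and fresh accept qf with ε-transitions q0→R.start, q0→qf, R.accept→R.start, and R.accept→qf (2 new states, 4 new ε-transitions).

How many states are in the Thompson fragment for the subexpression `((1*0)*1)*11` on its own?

16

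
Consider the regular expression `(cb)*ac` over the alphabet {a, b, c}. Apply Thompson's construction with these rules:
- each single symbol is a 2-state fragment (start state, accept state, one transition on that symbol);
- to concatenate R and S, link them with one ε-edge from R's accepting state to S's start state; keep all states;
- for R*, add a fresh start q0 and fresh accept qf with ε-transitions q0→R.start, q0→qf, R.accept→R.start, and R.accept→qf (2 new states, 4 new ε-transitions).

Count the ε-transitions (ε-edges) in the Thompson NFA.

7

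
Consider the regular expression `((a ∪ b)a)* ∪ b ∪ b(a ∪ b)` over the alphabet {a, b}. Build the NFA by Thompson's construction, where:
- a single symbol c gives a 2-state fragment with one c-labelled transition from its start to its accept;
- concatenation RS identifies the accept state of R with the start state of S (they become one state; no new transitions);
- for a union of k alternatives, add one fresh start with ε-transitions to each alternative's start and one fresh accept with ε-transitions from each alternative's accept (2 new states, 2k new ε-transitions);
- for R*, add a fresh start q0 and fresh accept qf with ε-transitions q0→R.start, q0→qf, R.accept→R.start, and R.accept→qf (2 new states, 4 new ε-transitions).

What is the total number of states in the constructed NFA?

Per subexpression:
Each of the 7 symbol leaves contributes a 2-state fragment.
  a ∪ b — 6 states
  (a ∪ b)a — 7 states
  ((a ∪ b)a)* — 9 states
  a ∪ b — 6 states
  b(a ∪ b) — 7 states
  ((a ∪ b)a)* ∪ b ∪ b(a ∪ b) — 20 states

20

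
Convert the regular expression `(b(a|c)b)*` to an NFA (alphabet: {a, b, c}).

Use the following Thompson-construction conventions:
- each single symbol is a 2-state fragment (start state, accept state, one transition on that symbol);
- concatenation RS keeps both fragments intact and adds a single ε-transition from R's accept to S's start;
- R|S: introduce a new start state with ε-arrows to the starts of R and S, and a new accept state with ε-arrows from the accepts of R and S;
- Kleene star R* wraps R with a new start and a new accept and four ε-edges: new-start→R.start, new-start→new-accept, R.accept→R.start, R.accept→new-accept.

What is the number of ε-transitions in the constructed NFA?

10

Building bottom-up:
Each of the 4 symbol leaves contributes 0 ε-transitions.
  a|c : 4 ε-transitions
  b(a|c)b : 6 ε-transitions
  (b(a|c)b)* : 10 ε-transitions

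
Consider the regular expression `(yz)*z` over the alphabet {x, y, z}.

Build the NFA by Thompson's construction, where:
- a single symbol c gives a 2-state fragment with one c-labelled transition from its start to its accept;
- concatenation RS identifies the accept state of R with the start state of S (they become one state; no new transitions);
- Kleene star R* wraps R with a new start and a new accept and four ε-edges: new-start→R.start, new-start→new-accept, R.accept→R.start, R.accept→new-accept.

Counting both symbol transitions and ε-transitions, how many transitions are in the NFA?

7

Building bottom-up:
Each of the 3 symbol leaves contributes 1 transition (1 symbol, 0 ε).
  yz → 2 transitions (2 symbol, 0 ε)
  (yz)* → 6 transitions (2 symbol, 4 ε)
  (yz)*z → 7 transitions (3 symbol, 4 ε)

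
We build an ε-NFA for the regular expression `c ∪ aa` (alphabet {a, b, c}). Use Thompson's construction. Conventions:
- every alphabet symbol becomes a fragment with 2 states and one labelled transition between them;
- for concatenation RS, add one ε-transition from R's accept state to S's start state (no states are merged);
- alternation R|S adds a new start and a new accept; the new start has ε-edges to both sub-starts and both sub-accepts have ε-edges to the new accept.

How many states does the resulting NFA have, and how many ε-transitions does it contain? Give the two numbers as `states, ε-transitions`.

By structural recursion:
Each of the 3 symbol leaves contributes 2 states and 0 ε-transitions.
  aa — 4 states, 1 ε-transition
  c ∪ aa — 8 states, 5 ε-transitions

8, 5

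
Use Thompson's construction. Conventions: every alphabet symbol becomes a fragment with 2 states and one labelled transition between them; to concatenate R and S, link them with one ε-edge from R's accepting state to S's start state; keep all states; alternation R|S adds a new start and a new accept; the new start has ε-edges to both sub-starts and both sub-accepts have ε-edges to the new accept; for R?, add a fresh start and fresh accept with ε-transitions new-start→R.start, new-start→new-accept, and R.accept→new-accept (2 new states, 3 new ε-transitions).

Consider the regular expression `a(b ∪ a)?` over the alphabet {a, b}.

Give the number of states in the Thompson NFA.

Bottom-up over the parse tree:
Each of the 3 symbol leaves contributes a 2-state fragment.
  b ∪ a → 6 states
  (b ∪ a)? → 8 states
  a(b ∪ a)? → 10 states

10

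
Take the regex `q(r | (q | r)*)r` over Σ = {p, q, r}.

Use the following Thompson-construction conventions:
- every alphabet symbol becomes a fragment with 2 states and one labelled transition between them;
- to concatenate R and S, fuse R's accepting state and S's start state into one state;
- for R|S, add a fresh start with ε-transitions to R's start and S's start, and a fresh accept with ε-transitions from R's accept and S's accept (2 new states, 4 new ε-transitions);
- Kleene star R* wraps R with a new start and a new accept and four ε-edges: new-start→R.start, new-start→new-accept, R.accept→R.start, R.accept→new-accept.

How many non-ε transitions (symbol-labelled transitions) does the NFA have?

5

Building bottom-up:
Each of the 5 symbol leaves contributes exactly 1 symbol transition.
  q | r → 2 symbol transitions
  (q | r)* → 2 symbol transitions
  r | (q | r)* → 3 symbol transitions
  q(r | (q | r)*)r → 5 symbol transitions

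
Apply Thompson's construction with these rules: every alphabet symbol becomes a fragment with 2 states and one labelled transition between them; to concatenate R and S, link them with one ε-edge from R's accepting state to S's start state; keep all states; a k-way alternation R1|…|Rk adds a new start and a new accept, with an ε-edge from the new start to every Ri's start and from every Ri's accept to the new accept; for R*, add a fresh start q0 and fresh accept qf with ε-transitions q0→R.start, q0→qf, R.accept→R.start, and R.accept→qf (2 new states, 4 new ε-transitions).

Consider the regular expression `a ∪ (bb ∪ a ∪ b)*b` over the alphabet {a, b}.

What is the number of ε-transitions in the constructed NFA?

16

Bottom-up over the parse tree:
Each of the 6 symbol leaves contributes 0 ε-transitions.
  bb = 1 ε-transition
  bb ∪ a ∪ b = 7 ε-transitions
  (bb ∪ a ∪ b)* = 11 ε-transitions
  (bb ∪ a ∪ b)*b = 12 ε-transitions
  a ∪ (bb ∪ a ∪ b)*b = 16 ε-transitions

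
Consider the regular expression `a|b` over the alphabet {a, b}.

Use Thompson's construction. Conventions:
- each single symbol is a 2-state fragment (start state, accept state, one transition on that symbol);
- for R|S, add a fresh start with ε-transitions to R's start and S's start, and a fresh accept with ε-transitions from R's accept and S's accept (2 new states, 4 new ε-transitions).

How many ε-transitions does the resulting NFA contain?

4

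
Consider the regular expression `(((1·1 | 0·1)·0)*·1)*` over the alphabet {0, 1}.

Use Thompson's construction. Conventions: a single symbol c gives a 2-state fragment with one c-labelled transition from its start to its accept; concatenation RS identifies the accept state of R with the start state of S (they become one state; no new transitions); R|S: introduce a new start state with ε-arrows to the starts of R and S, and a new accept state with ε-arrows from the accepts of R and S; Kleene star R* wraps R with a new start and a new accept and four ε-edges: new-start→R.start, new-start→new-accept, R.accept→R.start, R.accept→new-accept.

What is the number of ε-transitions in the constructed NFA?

Recursing over subexpressions:
Each of the 6 symbol leaves contributes 0 ε-transitions.
  1·1 — 0 ε-transitions
  0·1 — 0 ε-transitions
  1·1 | 0·1 — 4 ε-transitions
  (1·1 | 0·1)·0 — 4 ε-transitions
  ((1·1 | 0·1)·0)* — 8 ε-transitions
  ((1·1 | 0·1)·0)*·1 — 8 ε-transitions
  (((1·1 | 0·1)·0)*·1)* — 12 ε-transitions

12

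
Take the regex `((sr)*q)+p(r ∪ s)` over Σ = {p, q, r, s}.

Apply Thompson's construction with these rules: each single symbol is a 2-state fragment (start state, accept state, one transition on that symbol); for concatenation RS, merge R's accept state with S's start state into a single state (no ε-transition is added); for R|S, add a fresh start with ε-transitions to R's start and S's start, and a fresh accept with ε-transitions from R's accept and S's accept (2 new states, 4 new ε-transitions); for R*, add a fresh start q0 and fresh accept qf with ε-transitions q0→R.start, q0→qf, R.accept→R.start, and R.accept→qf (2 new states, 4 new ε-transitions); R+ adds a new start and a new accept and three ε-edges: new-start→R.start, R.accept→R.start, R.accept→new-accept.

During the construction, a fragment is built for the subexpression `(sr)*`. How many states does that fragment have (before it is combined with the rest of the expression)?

5

Fragment for `(sr)*`:
Each of the 2 symbol leaves contributes a 2-state fragment.
  sr = 3 states
  (sr)* = 5 states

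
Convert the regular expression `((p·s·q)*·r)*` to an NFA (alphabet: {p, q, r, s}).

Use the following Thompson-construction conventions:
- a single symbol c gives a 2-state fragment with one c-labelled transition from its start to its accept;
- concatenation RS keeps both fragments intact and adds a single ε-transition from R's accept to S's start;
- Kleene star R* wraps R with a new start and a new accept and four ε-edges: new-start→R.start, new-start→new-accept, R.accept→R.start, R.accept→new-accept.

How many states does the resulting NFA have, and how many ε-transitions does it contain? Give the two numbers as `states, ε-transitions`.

Bottom-up over the parse tree:
Each of the 4 symbol leaves contributes 2 states and 0 ε-transitions.
  p·s·q — 6 states, 2 ε-transitions
  (p·s·q)* — 8 states, 6 ε-transitions
  (p·s·q)*·r — 10 states, 7 ε-transitions
  ((p·s·q)*·r)* — 12 states, 11 ε-transitions

12, 11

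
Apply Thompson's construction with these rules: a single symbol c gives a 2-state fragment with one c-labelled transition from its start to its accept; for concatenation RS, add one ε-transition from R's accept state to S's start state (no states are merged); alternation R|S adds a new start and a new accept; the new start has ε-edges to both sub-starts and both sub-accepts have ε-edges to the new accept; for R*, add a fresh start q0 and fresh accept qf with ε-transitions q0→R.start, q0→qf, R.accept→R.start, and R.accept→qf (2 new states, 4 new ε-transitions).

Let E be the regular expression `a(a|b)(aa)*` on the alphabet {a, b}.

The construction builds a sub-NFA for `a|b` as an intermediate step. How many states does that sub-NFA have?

Fragment for `a|b`:
Each of the 2 symbol leaves contributes a 2-state fragment.
  a|b : 6 states

6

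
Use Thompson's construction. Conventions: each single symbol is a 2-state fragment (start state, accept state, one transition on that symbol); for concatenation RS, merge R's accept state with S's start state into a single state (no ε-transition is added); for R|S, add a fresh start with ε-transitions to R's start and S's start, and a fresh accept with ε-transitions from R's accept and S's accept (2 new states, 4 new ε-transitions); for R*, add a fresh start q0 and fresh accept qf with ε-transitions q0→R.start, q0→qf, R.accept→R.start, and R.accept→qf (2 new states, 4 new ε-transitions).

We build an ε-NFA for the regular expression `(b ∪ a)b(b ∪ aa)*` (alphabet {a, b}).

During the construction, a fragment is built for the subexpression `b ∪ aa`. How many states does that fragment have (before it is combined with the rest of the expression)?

7

Fragment for `b ∪ aa`:
Each of the 3 symbol leaves contributes a 2-state fragment.
  aa = 3 states
  b ∪ aa = 7 states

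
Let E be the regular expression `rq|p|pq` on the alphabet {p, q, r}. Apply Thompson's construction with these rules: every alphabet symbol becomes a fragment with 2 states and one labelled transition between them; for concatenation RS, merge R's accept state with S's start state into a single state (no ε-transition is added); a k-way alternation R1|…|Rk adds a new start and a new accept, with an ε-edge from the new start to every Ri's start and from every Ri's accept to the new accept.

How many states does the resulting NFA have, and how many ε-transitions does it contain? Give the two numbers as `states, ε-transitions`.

Recursing over subexpressions:
Each of the 5 symbol leaves contributes 2 states and 0 ε-transitions.
  rq → 3 states, 0 ε-transitions
  pq → 3 states, 0 ε-transitions
  rq|p|pq → 10 states, 6 ε-transitions

10, 6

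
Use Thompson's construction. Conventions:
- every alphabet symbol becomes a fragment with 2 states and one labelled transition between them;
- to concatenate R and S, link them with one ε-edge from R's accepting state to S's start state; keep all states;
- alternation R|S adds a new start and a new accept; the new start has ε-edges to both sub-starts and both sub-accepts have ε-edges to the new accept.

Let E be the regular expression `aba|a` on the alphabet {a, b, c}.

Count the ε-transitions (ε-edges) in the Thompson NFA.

6

By structural recursion:
Each of the 4 symbol leaves contributes 0 ε-transitions.
  aba → 2 ε-transitions
  aba|a → 6 ε-transitions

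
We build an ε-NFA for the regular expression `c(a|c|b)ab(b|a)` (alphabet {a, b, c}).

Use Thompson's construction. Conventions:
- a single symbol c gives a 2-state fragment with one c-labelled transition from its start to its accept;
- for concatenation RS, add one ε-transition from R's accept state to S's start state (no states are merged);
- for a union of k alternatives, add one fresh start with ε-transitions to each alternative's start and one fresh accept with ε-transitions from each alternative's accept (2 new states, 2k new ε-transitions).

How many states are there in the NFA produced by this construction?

20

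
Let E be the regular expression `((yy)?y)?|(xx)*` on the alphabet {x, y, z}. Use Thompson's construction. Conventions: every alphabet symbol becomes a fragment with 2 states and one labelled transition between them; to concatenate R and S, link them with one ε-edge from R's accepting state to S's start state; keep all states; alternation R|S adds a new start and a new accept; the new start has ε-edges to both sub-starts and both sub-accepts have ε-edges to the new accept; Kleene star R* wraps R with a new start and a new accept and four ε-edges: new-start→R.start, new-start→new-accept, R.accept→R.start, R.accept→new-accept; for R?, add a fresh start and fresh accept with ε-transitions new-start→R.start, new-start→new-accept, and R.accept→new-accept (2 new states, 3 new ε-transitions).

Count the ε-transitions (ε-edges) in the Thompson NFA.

17

By structural recursion:
Each of the 5 symbol leaves contributes 0 ε-transitions.
  yy → 1 ε-transition
  (yy)? → 4 ε-transitions
  (yy)?y → 5 ε-transitions
  ((yy)?y)? → 8 ε-transitions
  xx → 1 ε-transition
  (xx)* → 5 ε-transitions
  ((yy)?y)?|(xx)* → 17 ε-transitions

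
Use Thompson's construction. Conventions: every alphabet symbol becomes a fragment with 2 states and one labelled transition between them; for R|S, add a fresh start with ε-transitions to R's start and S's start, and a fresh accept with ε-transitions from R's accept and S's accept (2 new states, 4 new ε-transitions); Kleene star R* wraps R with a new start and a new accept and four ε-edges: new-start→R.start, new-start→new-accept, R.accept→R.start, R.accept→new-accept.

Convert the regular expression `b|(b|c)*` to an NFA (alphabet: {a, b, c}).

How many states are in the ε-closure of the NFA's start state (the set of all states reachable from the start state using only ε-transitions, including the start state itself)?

8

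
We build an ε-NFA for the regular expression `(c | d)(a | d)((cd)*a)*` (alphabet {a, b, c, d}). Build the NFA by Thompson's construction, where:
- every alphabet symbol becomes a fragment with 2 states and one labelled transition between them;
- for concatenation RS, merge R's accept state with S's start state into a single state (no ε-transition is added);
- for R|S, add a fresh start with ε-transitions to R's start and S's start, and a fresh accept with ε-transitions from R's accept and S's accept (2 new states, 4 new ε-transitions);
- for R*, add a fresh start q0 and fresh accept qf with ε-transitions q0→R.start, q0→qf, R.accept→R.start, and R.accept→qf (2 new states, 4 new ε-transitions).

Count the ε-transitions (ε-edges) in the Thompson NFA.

Building bottom-up:
Each of the 7 symbol leaves contributes 0 ε-transitions.
  c | d : 4 ε-transitions
  a | d : 4 ε-transitions
  cd : 0 ε-transitions
  (cd)* : 4 ε-transitions
  (cd)*a : 4 ε-transitions
  ((cd)*a)* : 8 ε-transitions
  (c | d)(a | d)((cd)*a)* : 16 ε-transitions

16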